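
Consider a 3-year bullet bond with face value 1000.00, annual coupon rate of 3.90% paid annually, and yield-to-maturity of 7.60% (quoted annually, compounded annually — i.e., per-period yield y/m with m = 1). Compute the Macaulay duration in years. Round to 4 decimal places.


Answer: Macaulay duration = 2.8825 years

Derivation:
Coupon per period c = face * coupon_rate / m = 39.000000
Periods per year m = 1; per-period yield y/m = 0.076000
Number of cashflows N = 3
Cashflows (t years, CF_t, discount factor 1/(1+y/m)^(m*t), PV):
  t = 1.0000: CF_t = 39.000000, DF = 0.929368, PV = 36.245353
  t = 2.0000: CF_t = 39.000000, DF = 0.863725, PV = 33.685272
  t = 3.0000: CF_t = 1039.000000, DF = 0.802718, PV = 834.024356
Price P = sum_t PV_t = 903.954982
Macaulay numerator sum_t t * PV_t:
  t * PV_t at t = 1.0000: 36.245353
  t * PV_t at t = 2.0000: 67.370545
  t * PV_t at t = 3.0000: 2502.073068
Macaulay duration D = (sum_t t * PV_t) / P = 2605.688966 / 903.954982 = 2.882543


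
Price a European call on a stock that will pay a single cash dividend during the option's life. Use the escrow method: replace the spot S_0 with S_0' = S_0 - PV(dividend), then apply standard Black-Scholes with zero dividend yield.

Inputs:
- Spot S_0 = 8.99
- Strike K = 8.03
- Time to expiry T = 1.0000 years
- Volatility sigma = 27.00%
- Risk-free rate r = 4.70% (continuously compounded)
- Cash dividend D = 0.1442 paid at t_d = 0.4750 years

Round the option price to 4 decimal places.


Answer: Price = 1.6027

Derivation:
PV(D) = D * exp(-r * t_d) = 0.1442 * 0.97792236 = 0.14101640
S_0' = S_0 - PV(D) = 8.9900 - 0.14101640 = 8.84898360
d1 = (ln(S_0'/K) + (r + sigma^2/2)*T) / (sigma*sqrt(T)) = 0.66877065
d2 = d1 - sigma*sqrt(T) = 0.39877065
exp(-rT) = 0.95408740
N(d1) = 0.74817911; N(d2) = 0.65496890
C = S_0' * N(d1) - K * exp(-rT) * N(d2) = 8.84898360 * 0.74817911 - 8.0300 * 0.95408740 * 0.65496890 = 1.6027


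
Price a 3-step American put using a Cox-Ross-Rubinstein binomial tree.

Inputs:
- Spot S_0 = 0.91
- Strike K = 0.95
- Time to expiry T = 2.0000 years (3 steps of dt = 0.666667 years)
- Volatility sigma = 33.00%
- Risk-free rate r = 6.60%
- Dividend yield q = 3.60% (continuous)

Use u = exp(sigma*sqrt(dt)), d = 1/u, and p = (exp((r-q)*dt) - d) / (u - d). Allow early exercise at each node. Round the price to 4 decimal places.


Answer: Price = V(0,0) = 0.1668

Derivation:
dt = T/N = 0.666667
u = exp(sigma*sqrt(dt)) = 1.309236; d = 1/u = 0.763804
p = (exp((r-q)*dt) - d) / (u - d) = 0.470081
Discount per step: exp(-r*dt) = 0.956954
Stock lattice S(k, i) with i counting down-moves:
  k=0: S(0,0) = 0.9100
  k=1: S(1,0) = 1.1914; S(1,1) = 0.6951
  k=2: S(2,0) = 1.5598; S(2,1) = 0.9100; S(2,2) = 0.5309
  k=3: S(3,0) = 2.0422; S(3,1) = 1.1914; S(3,2) = 0.6951; S(3,3) = 0.4055
Terminal payoffs V(N, i) = max(K - S_T, 0):
  V(3,0) = 0.000000; V(3,1) = 0.000000; V(3,2) = 0.254938; V(3,3) = 0.544503
Backward induction: V(k, i) = exp(-r*dt) * [p * V(k+1, i) + (1-p) * V(k+1, i+1)]; then take max(V_cont, immediate exercise) for American.
  V(2,0) = exp(-r*dt) * [p*0.000000 + (1-p)*0.000000] = 0.000000; exercise = 0.000000; V(2,0) = max -> 0.000000
  V(2,1) = exp(-r*dt) * [p*0.000000 + (1-p)*0.254938] = 0.129281; exercise = 0.040000; V(2,1) = max -> 0.129281
  V(2,2) = exp(-r*dt) * [p*0.254938 + (1-p)*0.544503] = 0.390805; exercise = 0.419109; V(2,2) = max -> 0.419109
  V(1,0) = exp(-r*dt) * [p*0.000000 + (1-p)*0.129281] = 0.065560; exercise = 0.000000; V(1,0) = max -> 0.065560
  V(1,1) = exp(-r*dt) * [p*0.129281 + (1-p)*0.419109] = 0.270690; exercise = 0.254938; V(1,1) = max -> 0.270690
  V(0,0) = exp(-r*dt) * [p*0.065560 + (1-p)*0.270690] = 0.166761; exercise = 0.040000; V(0,0) = max -> 0.166761


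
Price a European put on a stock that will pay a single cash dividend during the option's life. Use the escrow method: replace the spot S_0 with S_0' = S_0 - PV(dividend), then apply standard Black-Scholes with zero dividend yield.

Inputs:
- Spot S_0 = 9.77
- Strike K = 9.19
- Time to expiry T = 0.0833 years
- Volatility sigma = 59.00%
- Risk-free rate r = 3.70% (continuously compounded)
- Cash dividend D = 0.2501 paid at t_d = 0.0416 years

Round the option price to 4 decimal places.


Answer: Price = 0.4705

Derivation:
PV(D) = D * exp(-r * t_d) = 0.2501 * 0.99846198 = 0.24971534
S_0' = S_0 - PV(D) = 9.7700 - 0.24971534 = 9.52028466
d1 = (ln(S_0'/K) + (r + sigma^2/2)*T) / (sigma*sqrt(T)) = 0.31059405
d2 = d1 - sigma*sqrt(T) = 0.14030978
exp(-rT) = 0.99692264
N(-d1) = 0.37805463; N(-d2) = 0.44420762
P = K * exp(-rT) * N(-d2) - S_0' * N(-d1) = 9.1900 * 0.99692264 * 0.44420762 - 9.52028466 * 0.37805463 = 0.4705


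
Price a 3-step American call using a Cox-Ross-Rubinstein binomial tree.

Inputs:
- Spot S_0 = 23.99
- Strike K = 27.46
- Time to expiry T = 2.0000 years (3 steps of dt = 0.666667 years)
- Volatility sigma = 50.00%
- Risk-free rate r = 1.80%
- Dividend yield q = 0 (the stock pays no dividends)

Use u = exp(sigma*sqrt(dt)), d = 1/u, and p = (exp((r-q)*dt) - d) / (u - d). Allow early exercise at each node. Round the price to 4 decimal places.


dt = T/N = 0.666667
u = exp(sigma*sqrt(dt)) = 1.504181; d = 1/u = 0.664814
p = (exp((r-q)*dt) - d) / (u - d) = 0.413715
Discount per step: exp(-r*dt) = 0.988072
Stock lattice S(k, i) with i counting down-moves:
  k=0: S(0,0) = 23.9900
  k=1: S(1,0) = 36.0853; S(1,1) = 15.9489
  k=2: S(2,0) = 54.2788; S(2,1) = 23.9900; S(2,2) = 10.6030
  k=3: S(3,0) = 81.6451; S(3,1) = 36.0853; S(3,2) = 15.9489; S(3,3) = 7.0490
Terminal payoffs V(N, i) = max(S_T - K, 0):
  V(3,0) = 54.185112; V(3,1) = 8.625292; V(3,2) = 0.000000; V(3,3) = 0.000000
Backward induction: V(k, i) = exp(-r*dt) * [p * V(k+1, i) + (1-p) * V(k+1, i+1)]; then take max(V_cont, immediate exercise) for American.
  V(2,0) = exp(-r*dt) * [p*54.185112 + (1-p)*8.625292] = 27.146347; exercise = 26.818796; V(2,0) = max -> 27.146347
  V(2,1) = exp(-r*dt) * [p*8.625292 + (1-p)*0.000000] = 3.525846; exercise = 0.000000; V(2,1) = max -> 3.525846
  V(2,2) = exp(-r*dt) * [p*0.000000 + (1-p)*0.000000] = 0.000000; exercise = 0.000000; V(2,2) = max -> 0.000000
  V(1,0) = exp(-r*dt) * [p*27.146347 + (1-p)*3.525846] = 13.139376; exercise = 8.625292; V(1,0) = max -> 13.139376
  V(1,1) = exp(-r*dt) * [p*3.525846 + (1-p)*0.000000] = 1.441295; exercise = 0.000000; V(1,1) = max -> 1.441295
  V(0,0) = exp(-r*dt) * [p*13.139376 + (1-p)*1.441295] = 6.206043; exercise = 0.000000; V(0,0) = max -> 6.206043

Answer: Price = V(0,0) = 6.2060


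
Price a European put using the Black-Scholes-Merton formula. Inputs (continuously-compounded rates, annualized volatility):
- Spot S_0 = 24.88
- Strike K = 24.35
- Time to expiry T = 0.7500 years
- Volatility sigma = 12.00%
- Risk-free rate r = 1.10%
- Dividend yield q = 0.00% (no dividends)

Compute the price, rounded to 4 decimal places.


Answer: Price = 0.6923

Derivation:
d1 = (ln(S/K) + (r - q + 0.5*sigma^2) * T) / (sigma * sqrt(T)) = 0.33854298
d2 = d1 - sigma * sqrt(T) = 0.23461993
exp(-rT) = 0.99178394; exp(-qT) = 1.00000000
P = K * exp(-rT) * N(-d2) - S_0 * exp(-qT) * N(-d1)
N(-d1) = 0.36747702; N(-d2) = 0.40725187
P = 24.3500 * 0.99178394 * 0.40725187 - 24.8800 * 1.00000000 * 0.36747702 = 0.6923


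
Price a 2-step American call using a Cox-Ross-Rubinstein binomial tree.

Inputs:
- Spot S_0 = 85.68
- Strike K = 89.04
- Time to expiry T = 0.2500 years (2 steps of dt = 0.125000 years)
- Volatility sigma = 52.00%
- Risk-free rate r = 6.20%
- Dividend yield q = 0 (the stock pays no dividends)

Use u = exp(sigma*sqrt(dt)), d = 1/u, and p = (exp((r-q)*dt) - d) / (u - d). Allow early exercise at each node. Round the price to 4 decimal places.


Answer: Price = V(0,0) = 7.7191

Derivation:
dt = T/N = 0.125000
u = exp(sigma*sqrt(dt)) = 1.201833; d = 1/u = 0.832062
p = (exp((r-q)*dt) - d) / (u - d) = 0.475207
Discount per step: exp(-r*dt) = 0.992280
Stock lattice S(k, i) with i counting down-moves:
  k=0: S(0,0) = 85.6800
  k=1: S(1,0) = 102.9730; S(1,1) = 71.2911
  k=2: S(2,0) = 123.7564; S(2,1) = 85.6800; S(2,2) = 59.3187
Terminal payoffs V(N, i) = max(S_T - K, 0):
  V(2,0) = 34.716380; V(2,1) = 0.000000; V(2,2) = 0.000000
Backward induction: V(k, i) = exp(-r*dt) * [p * V(k+1, i) + (1-p) * V(k+1, i+1)]; then take max(V_cont, immediate exercise) for American.
  V(1,0) = exp(-r*dt) * [p*34.716380 + (1-p)*0.000000] = 16.370121; exercise = 13.933038; V(1,0) = max -> 16.370121
  V(1,1) = exp(-r*dt) * [p*0.000000 + (1-p)*0.000000] = 0.000000; exercise = 0.000000; V(1,1) = max -> 0.000000
  V(0,0) = exp(-r*dt) * [p*16.370121 + (1-p)*0.000000] = 7.719148; exercise = 0.000000; V(0,0) = max -> 7.719148


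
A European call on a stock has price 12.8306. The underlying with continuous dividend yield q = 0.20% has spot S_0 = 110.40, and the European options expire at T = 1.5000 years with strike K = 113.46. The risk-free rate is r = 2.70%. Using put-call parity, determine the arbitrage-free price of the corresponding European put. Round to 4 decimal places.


Put-call parity: C - P = S_0 * exp(-qT) - K * exp(-rT).
S_0 * exp(-qT) = 110.4000 * 0.99700450 = 110.06929630
K * exp(-rT) = 113.4600 * 0.96030916 = 108.95667781
P = C - S*exp(-qT) + K*exp(-rT)
P = 12.8306 - 110.06929630 + 108.95667781 = 11.7180

Answer: Put price = 11.7180


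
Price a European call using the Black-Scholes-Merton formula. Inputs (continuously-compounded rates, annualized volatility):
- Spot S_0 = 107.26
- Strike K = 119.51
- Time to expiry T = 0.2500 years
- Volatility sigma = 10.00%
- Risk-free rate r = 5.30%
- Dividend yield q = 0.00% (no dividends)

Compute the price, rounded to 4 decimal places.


d1 = (ln(S/K) + (r - q + 0.5*sigma^2) * T) / (sigma * sqrt(T)) = -1.87288513
d2 = d1 - sigma * sqrt(T) = -1.92288513
exp(-rT) = 0.98683739; exp(-qT) = 1.00000000
C = S_0 * exp(-qT) * N(d1) - K * exp(-rT) * N(d2)
N(d1) = 0.03054212; N(d2) = 0.02724724
C = 107.2600 * 1.00000000 * 0.03054212 - 119.5100 * 0.98683739 * 0.02724724 = 0.0625

Answer: Price = 0.0625


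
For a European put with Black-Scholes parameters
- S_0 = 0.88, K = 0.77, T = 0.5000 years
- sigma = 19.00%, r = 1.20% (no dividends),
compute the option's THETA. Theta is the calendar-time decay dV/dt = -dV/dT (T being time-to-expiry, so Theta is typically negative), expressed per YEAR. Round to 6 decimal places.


d1 = 1.1057392907; d2 = 0.9713890022
phi(d1) = 0.2164775953; exp(-qT) = 1.0000000000; exp(-rT) = 0.9940179641
Theta = -S*exp(-qT)*phi(d1)*sigma/(2*sqrt(T)) + r*K*exp(-rT)*N(-d2) - q*S*exp(-qT)*N(-d1)
N(-d1) = 0.1344196893; N(-d2) = 0.1656773015; sqrt(T) = 0.7071067812
Term 1 = -0.8800 * 1.0000000000 * 0.2164775953 * 0.1900 / (2 * 0.7071067812) = -0.0255937681
Term 2 = 0.0120 * 0.7700 * 0.9940179641 * 0.1656773015 = 0.0015217006
Term 3 = 0 (no dividend yield, q = 0)
Theta = -0.0255937681 + (0.0015217006) + (0.0000000000) = -0.024072

Answer: Theta = -0.024072


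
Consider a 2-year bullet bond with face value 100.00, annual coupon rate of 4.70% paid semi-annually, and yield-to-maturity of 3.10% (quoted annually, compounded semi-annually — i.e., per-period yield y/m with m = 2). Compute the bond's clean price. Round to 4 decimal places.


Answer: Price = 103.0797

Derivation:
Coupon per period c = face * coupon_rate / m = 2.350000
Periods per year m = 2; per-period yield y/m = 0.015500
Number of cashflows N = 4
Cashflows (t years, CF_t, discount factor 1/(1+y/m)^(m*t), PV):
  t = 0.5000: CF_t = 2.350000, DF = 0.984737, PV = 2.314131
  t = 1.0000: CF_t = 2.350000, DF = 0.969706, PV = 2.278809
  t = 1.5000: CF_t = 2.350000, DF = 0.954905, PV = 2.244027
  t = 2.0000: CF_t = 102.350000, DF = 0.940330, PV = 96.242775
Price P = sum_t PV_t = 103.079742


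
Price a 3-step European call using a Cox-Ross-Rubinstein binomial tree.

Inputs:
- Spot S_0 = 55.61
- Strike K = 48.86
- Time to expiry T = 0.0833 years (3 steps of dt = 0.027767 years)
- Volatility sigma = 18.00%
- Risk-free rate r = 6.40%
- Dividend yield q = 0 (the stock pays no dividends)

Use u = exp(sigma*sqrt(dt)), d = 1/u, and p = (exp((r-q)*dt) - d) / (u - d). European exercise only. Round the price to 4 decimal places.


dt = T/N = 0.027767
u = exp(sigma*sqrt(dt)) = 1.030448; d = 1/u = 0.970451
p = (exp((r-q)*dt) - d) / (u - d) = 0.522148
Discount per step: exp(-r*dt) = 0.998225
Stock lattice S(k, i) with i counting down-moves:
  k=0: S(0,0) = 55.6100
  k=1: S(1,0) = 57.3032; S(1,1) = 53.9668
  k=2: S(2,0) = 59.0480; S(2,1) = 55.6100; S(2,2) = 52.3722
  k=3: S(3,0) = 60.8459; S(3,1) = 57.3032; S(3,2) = 53.9668; S(3,3) = 50.8246
Terminal payoffs V(N, i) = max(S_T - K, 0):
  V(3,0) = 11.985937; V(3,1) = 8.443233; V(3,2) = 5.106800; V(3,3) = 1.964628
Backward induction: V(k, i) = exp(-r*dt) * [p * V(k+1, i) + (1-p) * V(k+1, i+1)].
  V(2,0) = exp(-r*dt) * [p*11.985937 + (1-p)*8.443233] = 10.274772
  V(2,1) = exp(-r*dt) * [p*8.443233 + (1-p)*5.106800] = 6.836750
  V(2,2) = exp(-r*dt) * [p*5.106800 + (1-p)*1.964628] = 3.598905
  V(1,0) = exp(-r*dt) * [p*10.274772 + (1-p)*6.836750] = 8.616580
  V(1,1) = exp(-r*dt) * [p*6.836750 + (1-p)*3.598905] = 5.280147
  V(0,0) = exp(-r*dt) * [p*8.616580 + (1-p)*5.280147] = 7.009789

Answer: Price = V(0,0) = 7.0098


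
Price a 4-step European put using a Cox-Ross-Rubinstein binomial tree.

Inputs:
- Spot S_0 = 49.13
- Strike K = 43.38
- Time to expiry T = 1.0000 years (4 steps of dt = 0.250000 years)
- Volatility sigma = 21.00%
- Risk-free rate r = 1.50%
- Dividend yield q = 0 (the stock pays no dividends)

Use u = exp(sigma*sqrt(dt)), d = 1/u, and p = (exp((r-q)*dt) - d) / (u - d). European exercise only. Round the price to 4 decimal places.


dt = T/N = 0.250000
u = exp(sigma*sqrt(dt)) = 1.110711; d = 1/u = 0.900325
p = (exp((r-q)*dt) - d) / (u - d) = 0.491632
Discount per step: exp(-r*dt) = 0.996257
Stock lattice S(k, i) with i counting down-moves:
  k=0: S(0,0) = 49.1300
  k=1: S(1,0) = 54.5692; S(1,1) = 44.2329
  k=2: S(2,0) = 60.6106; S(2,1) = 49.1300; S(2,2) = 39.8240
  k=3: S(3,0) = 67.3208; S(3,1) = 54.5692; S(3,2) = 44.2329; S(3,3) = 35.8545
  k=4: S(4,0) = 74.7740; S(4,1) = 60.6106; S(4,2) = 49.1300; S(4,3) = 39.8240; S(4,4) = 32.2807
Terminal payoffs V(N, i) = max(K - S_T, 0):
  V(4,0) = 0.000000; V(4,1) = 0.000000; V(4,2) = 0.000000; V(4,3) = 3.555996; V(4,4) = 11.099290
Backward induction: V(k, i) = exp(-r*dt) * [p * V(k+1, i) + (1-p) * V(k+1, i+1)].
  V(3,0) = exp(-r*dt) * [p*0.000000 + (1-p)*0.000000] = 0.000000
  V(3,1) = exp(-r*dt) * [p*0.000000 + (1-p)*0.000000] = 0.000000
  V(3,2) = exp(-r*dt) * [p*0.000000 + (1-p)*3.555996] = 1.800988
  V(3,3) = exp(-r*dt) * [p*3.555996 + (1-p)*11.099290] = 7.363102
  V(2,0) = exp(-r*dt) * [p*0.000000 + (1-p)*0.000000] = 0.000000
  V(2,1) = exp(-r*dt) * [p*0.000000 + (1-p)*1.800988] = 0.912138
  V(2,2) = exp(-r*dt) * [p*1.800988 + (1-p)*7.363102] = 4.611265
  V(1,0) = exp(-r*dt) * [p*0.000000 + (1-p)*0.912138] = 0.461966
  V(1,1) = exp(-r*dt) * [p*0.912138 + (1-p)*4.611265] = 2.782203
  V(0,0) = exp(-r*dt) * [p*0.461966 + (1-p)*2.782203] = 1.635357

Answer: Price = V(0,0) = 1.6354


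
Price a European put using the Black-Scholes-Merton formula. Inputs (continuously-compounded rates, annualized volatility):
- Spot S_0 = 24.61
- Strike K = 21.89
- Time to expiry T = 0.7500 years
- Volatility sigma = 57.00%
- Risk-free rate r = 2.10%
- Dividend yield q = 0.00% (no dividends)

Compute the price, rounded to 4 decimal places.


Answer: Price = 3.1267

Derivation:
d1 = (ln(S/K) + (r - q + 0.5*sigma^2) * T) / (sigma * sqrt(T)) = 0.51598999
d2 = d1 - sigma * sqrt(T) = 0.02235551
exp(-rT) = 0.98437338; exp(-qT) = 1.00000000
P = K * exp(-rT) * N(-d2) - S_0 * exp(-qT) * N(-d1)
N(-d1) = 0.30293070; N(-d2) = 0.49108218
P = 21.8900 * 0.98437338 * 0.49108218 - 24.6100 * 1.00000000 * 0.30293070 = 3.1267


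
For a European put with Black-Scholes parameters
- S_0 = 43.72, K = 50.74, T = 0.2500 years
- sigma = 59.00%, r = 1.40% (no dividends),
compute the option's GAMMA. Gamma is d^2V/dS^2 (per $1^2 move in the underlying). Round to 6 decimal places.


Answer: Gamma = 0.029141

Derivation:
d1 = -0.3454114945; d2 = -0.6404114945
phi(d1) = 0.3758395019; exp(-qT) = 1.0000000000; exp(-rT) = 0.9965061179
Gamma = exp(-qT) * phi(d1) / (S * sigma * sqrt(T)) = 1.0000000000 * 0.3758395019 / (43.7200 * 0.5900 * 0.5000000000) = 0.029141


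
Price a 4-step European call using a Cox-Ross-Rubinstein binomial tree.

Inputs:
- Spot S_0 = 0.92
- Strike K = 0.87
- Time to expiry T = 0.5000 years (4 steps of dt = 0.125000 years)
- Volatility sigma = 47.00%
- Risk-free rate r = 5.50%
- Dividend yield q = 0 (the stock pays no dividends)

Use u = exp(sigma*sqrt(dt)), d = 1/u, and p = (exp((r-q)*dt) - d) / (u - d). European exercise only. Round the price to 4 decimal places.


dt = T/N = 0.125000
u = exp(sigma*sqrt(dt)) = 1.180774; d = 1/u = 0.846902
p = (exp((r-q)*dt) - d) / (u - d) = 0.479215
Discount per step: exp(-r*dt) = 0.993149
Stock lattice S(k, i) with i counting down-moves:
  k=0: S(0,0) = 0.9200
  k=1: S(1,0) = 1.0863; S(1,1) = 0.7791
  k=2: S(2,0) = 1.2827; S(2,1) = 0.9200; S(2,2) = 0.6599
  k=3: S(3,0) = 1.5146; S(3,1) = 1.0863; S(3,2) = 0.7791; S(3,3) = 0.5588
  k=4: S(4,0) = 1.7884; S(4,1) = 1.2827; S(4,2) = 0.9200; S(4,3) = 0.6599; S(4,4) = 0.4733
Terminal payoffs V(N, i) = max(S_T - K, 0):
  V(4,0) = 0.918360; V(4,1) = 0.412689; V(4,2) = 0.050000; V(4,3) = 0.000000; V(4,4) = 0.000000
Backward induction: V(k, i) = exp(-r*dt) * [p * V(k+1, i) + (1-p) * V(k+1, i+1)].
  V(3,0) = exp(-r*dt) * [p*0.918360 + (1-p)*0.412689] = 0.650526
  V(3,1) = exp(-r*dt) * [p*0.412689 + (1-p)*0.050000] = 0.222273
  V(3,2) = exp(-r*dt) * [p*0.050000 + (1-p)*0.000000] = 0.023797
  V(3,3) = exp(-r*dt) * [p*0.000000 + (1-p)*0.000000] = 0.000000
  V(2,0) = exp(-r*dt) * [p*0.650526 + (1-p)*0.222273] = 0.424570
  V(2,1) = exp(-r*dt) * [p*0.222273 + (1-p)*0.023797] = 0.118095
  V(2,2) = exp(-r*dt) * [p*0.023797 + (1-p)*0.000000] = 0.011326
  V(1,0) = exp(-r*dt) * [p*0.424570 + (1-p)*0.118095] = 0.263147
  V(1,1) = exp(-r*dt) * [p*0.118095 + (1-p)*0.011326] = 0.062063
  V(0,0) = exp(-r*dt) * [p*0.263147 + (1-p)*0.062063] = 0.157340

Answer: Price = V(0,0) = 0.1573


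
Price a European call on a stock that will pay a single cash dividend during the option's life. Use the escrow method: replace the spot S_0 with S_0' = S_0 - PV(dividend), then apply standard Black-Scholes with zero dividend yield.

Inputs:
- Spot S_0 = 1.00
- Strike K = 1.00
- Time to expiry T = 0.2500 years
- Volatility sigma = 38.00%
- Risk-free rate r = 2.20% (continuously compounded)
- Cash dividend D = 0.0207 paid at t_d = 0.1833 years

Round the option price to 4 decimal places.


Answer: Price = 0.0674

Derivation:
PV(D) = D * exp(-r * t_d) = 0.0207 * 0.99597552 = 0.02061669
S_0' = S_0 - PV(D) = 1.0000 - 0.02061669 = 0.97938331
d1 = (ln(S_0'/K) + (r + sigma^2/2)*T) / (sigma*sqrt(T)) = 0.01430429
d2 = d1 - sigma*sqrt(T) = -0.17569571
exp(-rT) = 0.99451510
N(d1) = 0.50570639; N(d2) = 0.43026650
C = S_0' * N(d1) - K * exp(-rT) * N(d2) = 0.97938331 * 0.50570639 - 1.0000 * 0.99451510 * 0.43026650 = 0.0674


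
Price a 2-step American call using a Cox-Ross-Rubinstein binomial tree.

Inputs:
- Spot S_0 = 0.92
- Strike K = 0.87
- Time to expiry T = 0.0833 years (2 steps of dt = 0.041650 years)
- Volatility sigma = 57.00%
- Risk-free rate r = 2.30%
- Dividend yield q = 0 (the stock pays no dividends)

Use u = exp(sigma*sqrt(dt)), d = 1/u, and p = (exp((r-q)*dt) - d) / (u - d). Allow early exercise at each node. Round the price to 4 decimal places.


dt = T/N = 0.041650
u = exp(sigma*sqrt(dt)) = 1.123364; d = 1/u = 0.890184
p = (exp((r-q)*dt) - d) / (u - d) = 0.475061
Discount per step: exp(-r*dt) = 0.999043
Stock lattice S(k, i) with i counting down-moves:
  k=0: S(0,0) = 0.9200
  k=1: S(1,0) = 1.0335; S(1,1) = 0.8190
  k=2: S(2,0) = 1.1610; S(2,1) = 0.9200; S(2,2) = 0.7290
Terminal payoffs V(N, i) = max(S_T - K, 0):
  V(2,0) = 0.290990; V(2,1) = 0.050000; V(2,2) = 0.000000
Backward induction: V(k, i) = exp(-r*dt) * [p * V(k+1, i) + (1-p) * V(k+1, i+1)]; then take max(V_cont, immediate exercise) for American.
  V(1,0) = exp(-r*dt) * [p*0.290990 + (1-p)*0.050000] = 0.164328; exercise = 0.163495; V(1,0) = max -> 0.164328
  V(1,1) = exp(-r*dt) * [p*0.050000 + (1-p)*0.000000] = 0.023730; exercise = 0.000000; V(1,1) = max -> 0.023730
  V(0,0) = exp(-r*dt) * [p*0.164328 + (1-p)*0.023730] = 0.090436; exercise = 0.050000; V(0,0) = max -> 0.090436

Answer: Price = V(0,0) = 0.0904


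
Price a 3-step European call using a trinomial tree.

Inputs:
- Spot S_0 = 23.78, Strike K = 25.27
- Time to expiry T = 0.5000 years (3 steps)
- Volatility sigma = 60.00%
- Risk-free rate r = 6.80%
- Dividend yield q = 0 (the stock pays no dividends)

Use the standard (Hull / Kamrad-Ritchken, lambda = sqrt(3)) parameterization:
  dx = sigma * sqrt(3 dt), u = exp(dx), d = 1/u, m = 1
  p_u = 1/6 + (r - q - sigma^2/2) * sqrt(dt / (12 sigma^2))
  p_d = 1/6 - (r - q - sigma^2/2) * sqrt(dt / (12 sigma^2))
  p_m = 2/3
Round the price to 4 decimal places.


Answer: Price = V(0,0) = 3.5919

Derivation:
dt = T/N = 0.166667; dx = sigma*sqrt(3*dt) = 0.424264
u = exp(dx) = 1.528465; d = 1/u = 0.654251
p_u = 0.144668, p_m = 0.666667, p_d = 0.188666
Discount per step: exp(-r*dt) = 0.988731
Stock lattice S(k, j) with j the centered position index:
  k=0: S(0,+0) = 23.7800
  k=1: S(1,-1) = 15.5581; S(1,+0) = 23.7800; S(1,+1) = 36.3469
  k=2: S(2,-2) = 10.1789; S(2,-1) = 15.5581; S(2,+0) = 23.7800; S(2,+1) = 36.3469; S(2,+2) = 55.5550
  k=3: S(3,-3) = 6.6596; S(3,-2) = 10.1789; S(3,-1) = 15.5581; S(3,+0) = 23.7800; S(3,+1) = 36.3469; S(3,+2) = 55.5550; S(3,+3) = 84.9138
Terminal payoffs V(N, j) = max(S_T - K, 0):
  V(3,-3) = 0.000000; V(3,-2) = 0.000000; V(3,-1) = 0.000000; V(3,+0) = 0.000000; V(3,+1) = 11.076902; V(3,+2) = 30.284973; V(3,+3) = 59.643840
Backward induction: V(k, j) = exp(-r*dt) * [p_u * V(k+1, j+1) + p_m * V(k+1, j) + p_d * V(k+1, j-1)]
  V(2,-2) = exp(-r*dt) * [p_u*0.000000 + p_m*0.000000 + p_d*0.000000] = 0.000000
  V(2,-1) = exp(-r*dt) * [p_u*0.000000 + p_m*0.000000 + p_d*0.000000] = 0.000000
  V(2,+0) = exp(-r*dt) * [p_u*11.076902 + p_m*0.000000 + p_d*0.000000] = 1.584412
  V(2,+1) = exp(-r*dt) * [p_u*30.284973 + p_m*11.076902 + p_d*0.000000] = 11.633267
  V(2,+2) = exp(-r*dt) * [p_u*59.643840 + p_m*30.284973 + p_d*11.076902] = 30.560037
  V(1,-1) = exp(-r*dt) * [p_u*1.584412 + p_m*0.000000 + p_d*0.000000] = 0.226630
  V(1,+0) = exp(-r*dt) * [p_u*11.633267 + p_m*1.584412 + p_d*0.000000] = 2.708364
  V(1,+1) = exp(-r*dt) * [p_u*30.560037 + p_m*11.633267 + p_d*1.584412] = 12.334898
  V(0,+0) = exp(-r*dt) * [p_u*12.334898 + p_m*2.708364 + p_d*0.226630] = 3.591857


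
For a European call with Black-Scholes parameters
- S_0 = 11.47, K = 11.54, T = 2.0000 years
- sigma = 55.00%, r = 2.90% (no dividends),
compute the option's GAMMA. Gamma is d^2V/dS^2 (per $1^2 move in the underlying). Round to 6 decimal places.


Answer: Gamma = 0.040307

Derivation:
d1 = 0.4556540430; d2 = -0.3221634163
phi(d1) = 0.3596050847; exp(-qT) = 1.0000000000; exp(-rT) = 0.9436499474
Gamma = exp(-qT) * phi(d1) / (S * sigma * sqrt(T)) = 1.0000000000 * 0.3596050847 / (11.4700 * 0.5500 * 1.4142135624) = 0.040307


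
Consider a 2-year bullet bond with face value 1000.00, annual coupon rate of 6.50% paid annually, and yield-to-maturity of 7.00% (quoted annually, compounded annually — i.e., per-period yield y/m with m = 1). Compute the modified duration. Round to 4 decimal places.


Coupon per period c = face * coupon_rate / m = 65.000000
Periods per year m = 1; per-period yield y/m = 0.070000
Number of cashflows N = 2
Cashflows (t years, CF_t, discount factor 1/(1+y/m)^(m*t), PV):
  t = 1.0000: CF_t = 65.000000, DF = 0.934579, PV = 60.747664
  t = 2.0000: CF_t = 1065.000000, DF = 0.873439, PV = 930.212246
Price P = sum_t PV_t = 990.959909
First compute Macaulay numerator sum_t t * PV_t:
  t * PV_t at t = 1.0000: 60.747664
  t * PV_t at t = 2.0000: 1860.424491
Macaulay duration D = 1921.172155 / 990.959909 = 1.938698
Modified duration = D / (1 + y/m) = 1.938698 / (1 + 0.070000) = 1.811867

Answer: Modified duration = 1.8119


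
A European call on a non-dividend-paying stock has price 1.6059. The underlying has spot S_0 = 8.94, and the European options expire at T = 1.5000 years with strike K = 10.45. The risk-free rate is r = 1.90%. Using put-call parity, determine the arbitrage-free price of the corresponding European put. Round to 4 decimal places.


Answer: Put price = 2.8223

Derivation:
Put-call parity: C - P = S_0 * exp(-qT) - K * exp(-rT).
S_0 * exp(-qT) = 8.9400 * 1.00000000 = 8.94000000
K * exp(-rT) = 10.4500 * 0.97190229 = 10.15637897
P = C - S*exp(-qT) + K*exp(-rT)
P = 1.6059 - 8.94000000 + 10.15637897 = 2.8223


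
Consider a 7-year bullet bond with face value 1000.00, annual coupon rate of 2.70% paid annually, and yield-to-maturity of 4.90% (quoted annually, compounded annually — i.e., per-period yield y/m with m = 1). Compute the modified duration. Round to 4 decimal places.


Answer: Modified duration = 6.1262

Derivation:
Coupon per period c = face * coupon_rate / m = 27.000000
Periods per year m = 1; per-period yield y/m = 0.049000
Number of cashflows N = 7
Cashflows (t years, CF_t, discount factor 1/(1+y/m)^(m*t), PV):
  t = 1.0000: CF_t = 27.000000, DF = 0.953289, PV = 25.738799
  t = 2.0000: CF_t = 27.000000, DF = 0.908760, PV = 24.536510
  t = 3.0000: CF_t = 27.000000, DF = 0.866310, PV = 23.390381
  t = 4.0000: CF_t = 27.000000, DF = 0.825844, PV = 22.297790
  t = 5.0000: CF_t = 27.000000, DF = 0.787268, PV = 21.256234
  t = 6.0000: CF_t = 27.000000, DF = 0.750494, PV = 20.263331
  t = 7.0000: CF_t = 1027.000000, DF = 0.715437, PV = 734.754114
Price P = sum_t PV_t = 872.237158
First compute Macaulay numerator sum_t t * PV_t:
  t * PV_t at t = 1.0000: 25.738799
  t * PV_t at t = 2.0000: 49.073020
  t * PV_t at t = 3.0000: 70.171144
  t * PV_t at t = 4.0000: 89.191158
  t * PV_t at t = 5.0000: 106.281170
  t * PV_t at t = 6.0000: 121.579985
  t * PV_t at t = 7.0000: 5143.278796
Macaulay duration D = 5605.314071 / 872.237158 = 6.426365
Modified duration = D / (1 + y/m) = 6.426365 / (1 + 0.049000) = 6.126182


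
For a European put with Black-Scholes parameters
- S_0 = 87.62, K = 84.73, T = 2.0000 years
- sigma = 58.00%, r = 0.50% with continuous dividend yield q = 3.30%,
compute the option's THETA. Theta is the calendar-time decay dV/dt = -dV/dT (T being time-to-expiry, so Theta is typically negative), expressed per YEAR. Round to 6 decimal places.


Answer: Theta = -6.905553

Derivation:
d1 = 0.3827392866; d2 = -0.4375045796
phi(d1) = 0.3707663445; exp(-qT) = 0.9361308643; exp(-rT) = 0.9900498337
Theta = -S*exp(-qT)*phi(d1)*sigma/(2*sqrt(T)) + r*K*exp(-rT)*N(-d2) - q*S*exp(-qT)*N(-d1)
N(-d1) = 0.3509565410; N(-d2) = 0.6691272722; sqrt(T) = 1.4142135624
Term 1 = -87.6200 * 0.9361308643 * 0.3707663445 * 0.5800 / (2 * 1.4142135624) = -6.2362442747
Term 2 = 0.0050 * 84.7300 * 0.9900498337 * 0.6691272722 = 0.2806551378
Term 3 = -0.0330 * 87.6200 * 0.9361308643 * 0.3509565410 = -0.9499638829
Theta = -6.2362442747 + (0.2806551378) + (-0.9499638829) = -6.905553


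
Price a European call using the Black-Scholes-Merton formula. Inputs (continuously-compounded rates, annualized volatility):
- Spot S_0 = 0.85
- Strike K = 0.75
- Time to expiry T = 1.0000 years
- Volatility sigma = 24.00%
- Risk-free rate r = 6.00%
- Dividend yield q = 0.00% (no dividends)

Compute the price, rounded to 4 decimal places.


Answer: Price = 0.1671

Derivation:
d1 = (ln(S/K) + (r - q + 0.5*sigma^2) * T) / (sigma * sqrt(T)) = 0.89151310
d2 = d1 - sigma * sqrt(T) = 0.65151310
exp(-rT) = 0.94176453; exp(-qT) = 1.00000000
C = S_0 * exp(-qT) * N(d1) - K * exp(-rT) * N(d2)
N(d1) = 0.81367302; N(d2) = 0.74264234
C = 0.8500 * 1.00000000 * 0.81367302 - 0.7500 * 0.94176453 * 0.74264234 = 0.1671


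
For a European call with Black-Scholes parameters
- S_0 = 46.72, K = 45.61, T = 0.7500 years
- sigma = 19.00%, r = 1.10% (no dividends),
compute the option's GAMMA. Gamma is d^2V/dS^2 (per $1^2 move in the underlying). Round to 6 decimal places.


d1 = 0.2785432317; d2 = 0.1139984050
phi(d1) = 0.3837623880; exp(-qT) = 1.0000000000; exp(-rT) = 0.9917839379
Gamma = exp(-qT) * phi(d1) / (S * sigma * sqrt(T)) = 1.0000000000 * 0.3837623880 / (46.7200 * 0.1900 * 0.8660254038) = 0.049920

Answer: Gamma = 0.049920


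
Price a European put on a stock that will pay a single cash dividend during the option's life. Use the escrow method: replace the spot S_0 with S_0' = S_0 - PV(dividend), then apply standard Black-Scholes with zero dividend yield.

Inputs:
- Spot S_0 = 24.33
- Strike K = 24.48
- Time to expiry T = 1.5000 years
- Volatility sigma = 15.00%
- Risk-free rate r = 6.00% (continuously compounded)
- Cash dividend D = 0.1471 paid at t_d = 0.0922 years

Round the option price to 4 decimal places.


Answer: Price = 0.9484

Derivation:
PV(D) = D * exp(-r * t_d) = 0.1471 * 0.99448327 = 0.14628849
S_0' = S_0 - PV(D) = 24.3300 - 0.14628849 = 24.18371151
d1 = (ln(S_0'/K) + (r + sigma^2/2)*T) / (sigma*sqrt(T)) = 0.51546992
d2 = d1 - sigma*sqrt(T) = 0.33175819
exp(-rT) = 0.91393119
N(-d1) = 0.30311234; N(-d2) = 0.37003593
P = K * exp(-rT) * N(-d2) - S_0' * N(-d1) = 24.4800 * 0.91393119 * 0.37003593 - 24.18371151 * 0.30311234 = 0.9484


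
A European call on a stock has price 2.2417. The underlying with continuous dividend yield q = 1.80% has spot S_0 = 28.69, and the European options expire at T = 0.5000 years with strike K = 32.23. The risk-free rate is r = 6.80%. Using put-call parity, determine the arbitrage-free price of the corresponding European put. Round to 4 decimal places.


Answer: Put price = 4.9614

Derivation:
Put-call parity: C - P = S_0 * exp(-qT) - K * exp(-rT).
S_0 * exp(-qT) = 28.6900 * 0.99104038 = 28.43294847
K * exp(-rT) = 32.2300 * 0.96657150 = 31.15259959
P = C - S*exp(-qT) + K*exp(-rT)
P = 2.2417 - 28.43294847 + 31.15259959 = 4.9614


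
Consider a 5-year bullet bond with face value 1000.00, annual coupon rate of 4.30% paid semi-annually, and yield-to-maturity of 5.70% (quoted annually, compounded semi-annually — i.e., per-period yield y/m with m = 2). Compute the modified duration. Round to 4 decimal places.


Coupon per period c = face * coupon_rate / m = 21.500000
Periods per year m = 2; per-period yield y/m = 0.028500
Number of cashflows N = 10
Cashflows (t years, CF_t, discount factor 1/(1+y/m)^(m*t), PV):
  t = 0.5000: CF_t = 21.500000, DF = 0.972290, PV = 20.904229
  t = 1.0000: CF_t = 21.500000, DF = 0.945347, PV = 20.324968
  t = 1.5000: CF_t = 21.500000, DF = 0.919152, PV = 19.761758
  t = 2.0000: CF_t = 21.500000, DF = 0.893682, PV = 19.214154
  t = 2.5000: CF_t = 21.500000, DF = 0.868917, PV = 18.681725
  t = 3.0000: CF_t = 21.500000, DF = 0.844840, PV = 18.164050
  t = 3.5000: CF_t = 21.500000, DF = 0.821429, PV = 17.660719
  t = 4.0000: CF_t = 21.500000, DF = 0.798667, PV = 17.171336
  t = 4.5000: CF_t = 21.500000, DF = 0.776536, PV = 16.695514
  t = 5.0000: CF_t = 1021.500000, DF = 0.755018, PV = 771.250415
Price P = sum_t PV_t = 939.828869
First compute Macaulay numerator sum_t t * PV_t:
  t * PV_t at t = 0.5000: 10.452115
  t * PV_t at t = 1.0000: 20.324968
  t * PV_t at t = 1.5000: 29.642637
  t * PV_t at t = 2.0000: 38.428309
  t * PV_t at t = 2.5000: 46.704313
  t * PV_t at t = 3.0000: 54.492149
  t * PV_t at t = 3.5000: 61.812518
  t * PV_t at t = 4.0000: 68.685345
  t * PV_t at t = 4.5000: 75.129813
  t * PV_t at t = 5.0000: 3856.252074
Macaulay duration D = 4261.924240 / 939.828869 = 4.534788
Modified duration = D / (1 + y/m) = 4.534788 / (1 + 0.028500) = 4.409127

Answer: Modified duration = 4.4091


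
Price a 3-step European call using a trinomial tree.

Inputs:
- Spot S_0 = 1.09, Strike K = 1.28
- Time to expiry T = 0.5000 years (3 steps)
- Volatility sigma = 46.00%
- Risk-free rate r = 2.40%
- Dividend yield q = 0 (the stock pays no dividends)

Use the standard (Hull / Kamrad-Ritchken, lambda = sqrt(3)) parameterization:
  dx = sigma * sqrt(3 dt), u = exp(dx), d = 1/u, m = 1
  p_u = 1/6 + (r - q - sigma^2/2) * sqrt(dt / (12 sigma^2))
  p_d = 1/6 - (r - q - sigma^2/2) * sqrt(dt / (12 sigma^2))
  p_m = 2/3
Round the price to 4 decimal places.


Answer: Price = V(0,0) = 0.0855

Derivation:
dt = T/N = 0.166667; dx = sigma*sqrt(3*dt) = 0.325269
u = exp(dx) = 1.384403; d = 1/u = 0.722333
p_u = 0.145710, p_m = 0.666667, p_d = 0.187624
Discount per step: exp(-r*dt) = 0.996008
Stock lattice S(k, j) with j the centered position index:
  k=0: S(0,+0) = 1.0900
  k=1: S(1,-1) = 0.7873; S(1,+0) = 1.0900; S(1,+1) = 1.5090
  k=2: S(2,-2) = 0.5687; S(2,-1) = 0.7873; S(2,+0) = 1.0900; S(2,+1) = 1.5090; S(2,+2) = 2.0891
  k=3: S(3,-3) = 0.4108; S(3,-2) = 0.5687; S(3,-1) = 0.7873; S(3,+0) = 1.0900; S(3,+1) = 1.5090; S(3,+2) = 2.0891; S(3,+3) = 2.8921
Terminal payoffs V(N, j) = max(S_T - K, 0):
  V(3,-3) = 0.000000; V(3,-2) = 0.000000; V(3,-1) = 0.000000; V(3,+0) = 0.000000; V(3,+1) = 0.228999; V(3,+2) = 0.809064; V(3,+3) = 1.612106
Backward induction: V(k, j) = exp(-r*dt) * [p_u * V(k+1, j+1) + p_m * V(k+1, j) + p_d * V(k+1, j-1)]
  V(2,-2) = exp(-r*dt) * [p_u*0.000000 + p_m*0.000000 + p_d*0.000000] = 0.000000
  V(2,-1) = exp(-r*dt) * [p_u*0.000000 + p_m*0.000000 + p_d*0.000000] = 0.000000
  V(2,+0) = exp(-r*dt) * [p_u*0.228999 + p_m*0.000000 + p_d*0.000000] = 0.033234
  V(2,+1) = exp(-r*dt) * [p_u*0.809064 + p_m*0.228999 + p_d*0.000000] = 0.269475
  V(2,+2) = exp(-r*dt) * [p_u*1.612106 + p_m*0.809064 + p_d*0.228999] = 0.813978
  V(1,-1) = exp(-r*dt) * [p_u*0.033234 + p_m*0.000000 + p_d*0.000000] = 0.004823
  V(1,+0) = exp(-r*dt) * [p_u*0.269475 + p_m*0.033234 + p_d*0.000000] = 0.061176
  V(1,+1) = exp(-r*dt) * [p_u*0.813978 + p_m*0.269475 + p_d*0.033234] = 0.303274
  V(0,+0) = exp(-r*dt) * [p_u*0.303274 + p_m*0.061176 + p_d*0.004823] = 0.085536


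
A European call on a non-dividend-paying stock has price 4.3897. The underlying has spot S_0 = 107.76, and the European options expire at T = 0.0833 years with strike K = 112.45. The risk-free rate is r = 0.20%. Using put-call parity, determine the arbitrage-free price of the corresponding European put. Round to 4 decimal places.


Put-call parity: C - P = S_0 * exp(-qT) - K * exp(-rT).
S_0 * exp(-qT) = 107.7600 * 1.00000000 = 107.76000000
K * exp(-rT) = 112.4500 * 0.99983341 = 112.43126739
P = C - S*exp(-qT) + K*exp(-rT)
P = 4.3897 - 107.76000000 + 112.43126739 = 9.0610

Answer: Put price = 9.0610


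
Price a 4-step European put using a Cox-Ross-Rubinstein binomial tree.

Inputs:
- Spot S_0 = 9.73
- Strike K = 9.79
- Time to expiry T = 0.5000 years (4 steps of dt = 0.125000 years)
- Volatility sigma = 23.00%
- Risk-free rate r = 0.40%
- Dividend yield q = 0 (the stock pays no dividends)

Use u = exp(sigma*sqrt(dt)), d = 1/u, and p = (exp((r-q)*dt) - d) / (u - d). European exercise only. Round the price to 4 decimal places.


Answer: Price = V(0,0) = 0.6252

Derivation:
dt = T/N = 0.125000
u = exp(sigma*sqrt(dt)) = 1.084715; d = 1/u = 0.921901
p = (exp((r-q)*dt) - d) / (u - d) = 0.482754
Discount per step: exp(-r*dt) = 0.999500
Stock lattice S(k, i) with i counting down-moves:
  k=0: S(0,0) = 9.7300
  k=1: S(1,0) = 10.5543; S(1,1) = 8.9701
  k=2: S(2,0) = 11.4484; S(2,1) = 9.7300; S(2,2) = 8.2695
  k=3: S(3,0) = 12.4182; S(3,1) = 10.5543; S(3,2) = 8.9701; S(3,3) = 7.6237
  k=4: S(4,0) = 13.4702; S(4,1) = 11.4484; S(4,2) = 9.7300; S(4,3) = 8.2695; S(4,4) = 7.0283
Terminal payoffs V(N, i) = max(K - S_T, 0):
  V(4,0) = 0.000000; V(4,1) = 0.000000; V(4,2) = 0.060000; V(4,3) = 1.520456; V(4,4) = 2.761701
Backward induction: V(k, i) = exp(-r*dt) * [p * V(k+1, i) + (1-p) * V(k+1, i+1)].
  V(3,0) = exp(-r*dt) * [p*0.000000 + (1-p)*0.000000] = 0.000000
  V(3,1) = exp(-r*dt) * [p*0.000000 + (1-p)*0.060000] = 0.031019
  V(3,2) = exp(-r*dt) * [p*0.060000 + (1-p)*1.520456] = 0.815008
  V(3,3) = exp(-r*dt) * [p*1.520456 + (1-p)*2.761701] = 2.161404
  V(2,0) = exp(-r*dt) * [p*0.000000 + (1-p)*0.031019] = 0.016037
  V(2,1) = exp(-r*dt) * [p*0.031019 + (1-p)*0.815008] = 0.436316
  V(2,2) = exp(-r*dt) * [p*0.815008 + (1-p)*2.161404] = 1.510671
  V(1,0) = exp(-r*dt) * [p*0.016037 + (1-p)*0.436316] = 0.233308
  V(1,1) = exp(-r*dt) * [p*0.436316 + (1-p)*1.510671] = 0.991527
  V(0,0) = exp(-r*dt) * [p*0.233308 + (1-p)*0.991527] = 0.625181


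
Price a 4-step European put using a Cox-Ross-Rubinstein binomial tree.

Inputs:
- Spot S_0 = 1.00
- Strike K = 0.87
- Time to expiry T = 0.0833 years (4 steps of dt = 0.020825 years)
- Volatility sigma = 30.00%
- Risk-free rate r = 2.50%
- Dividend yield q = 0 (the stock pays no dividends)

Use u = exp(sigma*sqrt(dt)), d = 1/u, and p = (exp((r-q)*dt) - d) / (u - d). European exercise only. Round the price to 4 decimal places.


dt = T/N = 0.020825
u = exp(sigma*sqrt(dt)) = 1.044243; d = 1/u = 0.957631
p = (exp((r-q)*dt) - d) / (u - d) = 0.495191
Discount per step: exp(-r*dt) = 0.999480
Stock lattice S(k, i) with i counting down-moves:
  k=0: S(0,0) = 1.0000
  k=1: S(1,0) = 1.0442; S(1,1) = 0.9576
  k=2: S(2,0) = 1.0904; S(2,1) = 1.0000; S(2,2) = 0.9171
  k=3: S(3,0) = 1.1387; S(3,1) = 1.0442; S(3,2) = 0.9576; S(3,3) = 0.8782
  k=4: S(4,0) = 1.1891; S(4,1) = 1.0904; S(4,2) = 1.0000; S(4,3) = 0.9171; S(4,4) = 0.8410
Terminal payoffs V(N, i) = max(K - S_T, 0):
  V(4,0) = 0.000000; V(4,1) = 0.000000; V(4,2) = 0.000000; V(4,3) = 0.000000; V(4,4) = 0.029006
Backward induction: V(k, i) = exp(-r*dt) * [p * V(k+1, i) + (1-p) * V(k+1, i+1)].
  V(3,0) = exp(-r*dt) * [p*0.000000 + (1-p)*0.000000] = 0.000000
  V(3,1) = exp(-r*dt) * [p*0.000000 + (1-p)*0.000000] = 0.000000
  V(3,2) = exp(-r*dt) * [p*0.000000 + (1-p)*0.000000] = 0.000000
  V(3,3) = exp(-r*dt) * [p*0.000000 + (1-p)*0.029006] = 0.014635
  V(2,0) = exp(-r*dt) * [p*0.000000 + (1-p)*0.000000] = 0.000000
  V(2,1) = exp(-r*dt) * [p*0.000000 + (1-p)*0.000000] = 0.000000
  V(2,2) = exp(-r*dt) * [p*0.000000 + (1-p)*0.014635] = 0.007384
  V(1,0) = exp(-r*dt) * [p*0.000000 + (1-p)*0.000000] = 0.000000
  V(1,1) = exp(-r*dt) * [p*0.000000 + (1-p)*0.007384] = 0.003726
  V(0,0) = exp(-r*dt) * [p*0.000000 + (1-p)*0.003726] = 0.001880

Answer: Price = V(0,0) = 0.0019


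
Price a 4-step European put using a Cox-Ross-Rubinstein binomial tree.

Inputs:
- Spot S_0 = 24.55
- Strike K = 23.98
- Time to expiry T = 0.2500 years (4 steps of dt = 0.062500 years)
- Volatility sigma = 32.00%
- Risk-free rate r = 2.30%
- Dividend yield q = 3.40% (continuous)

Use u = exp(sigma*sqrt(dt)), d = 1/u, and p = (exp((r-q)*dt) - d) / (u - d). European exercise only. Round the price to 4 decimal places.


Answer: Price = V(0,0) = 1.2965

Derivation:
dt = T/N = 0.062500
u = exp(sigma*sqrt(dt)) = 1.083287; d = 1/u = 0.923116
p = (exp((r-q)*dt) - d) / (u - d) = 0.475720
Discount per step: exp(-r*dt) = 0.998564
Stock lattice S(k, i) with i counting down-moves:
  k=0: S(0,0) = 24.5500
  k=1: S(1,0) = 26.5947; S(1,1) = 22.6625
  k=2: S(2,0) = 28.8097; S(2,1) = 24.5500; S(2,2) = 20.9201
  k=3: S(3,0) = 31.2092; S(3,1) = 26.5947; S(3,2) = 22.6625; S(3,3) = 19.3117
  k=4: S(4,0) = 33.8085; S(4,1) = 28.8097; S(4,2) = 24.5500; S(4,3) = 20.9201; S(4,4) = 17.8270
Terminal payoffs V(N, i) = max(K - S_T, 0):
  V(4,0) = 0.000000; V(4,1) = 0.000000; V(4,2) = 0.000000; V(4,3) = 3.059870; V(4,4) = 6.153041
Backward induction: V(k, i) = exp(-r*dt) * [p * V(k+1, i) + (1-p) * V(k+1, i+1)].
  V(3,0) = exp(-r*dt) * [p*0.000000 + (1-p)*0.000000] = 0.000000
  V(3,1) = exp(-r*dt) * [p*0.000000 + (1-p)*0.000000] = 0.000000
  V(3,2) = exp(-r*dt) * [p*0.000000 + (1-p)*3.059870] = 1.601925
  V(3,3) = exp(-r*dt) * [p*3.059870 + (1-p)*6.153041] = 4.674833
  V(2,0) = exp(-r*dt) * [p*0.000000 + (1-p)*0.000000] = 0.000000
  V(2,1) = exp(-r*dt) * [p*0.000000 + (1-p)*1.601925] = 0.838651
  V(2,2) = exp(-r*dt) * [p*1.601925 + (1-p)*4.674833] = 3.208374
  V(1,0) = exp(-r*dt) * [p*0.000000 + (1-p)*0.838651] = 0.439056
  V(1,1) = exp(-r*dt) * [p*0.838651 + (1-p)*3.208374] = 2.078061
  V(0,0) = exp(-r*dt) * [p*0.439056 + (1-p)*2.078061] = 1.296489


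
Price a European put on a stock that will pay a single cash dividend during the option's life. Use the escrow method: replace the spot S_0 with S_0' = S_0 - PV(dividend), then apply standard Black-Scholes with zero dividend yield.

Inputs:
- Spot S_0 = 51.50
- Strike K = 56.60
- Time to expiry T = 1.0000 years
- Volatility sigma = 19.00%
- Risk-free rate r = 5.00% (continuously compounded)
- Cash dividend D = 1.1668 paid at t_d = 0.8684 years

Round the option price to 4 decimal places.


Answer: Price = 5.9098

Derivation:
PV(D) = D * exp(-r * t_d) = 1.1668 * 0.95750915 = 1.11722168
S_0' = S_0 - PV(D) = 51.5000 - 1.11722168 = 50.38277832
d1 = (ln(S_0'/K) + (r + sigma^2/2)*T) / (sigma*sqrt(T)) = -0.25426089
d2 = d1 - sigma*sqrt(T) = -0.44426089
exp(-rT) = 0.95122942
N(-d1) = 0.60035299; N(-d2) = 0.67157301
P = K * exp(-rT) * N(-d2) - S_0' * N(-d1) = 56.6000 * 0.95122942 * 0.67157301 - 50.38277832 * 0.60035299 = 5.9098
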